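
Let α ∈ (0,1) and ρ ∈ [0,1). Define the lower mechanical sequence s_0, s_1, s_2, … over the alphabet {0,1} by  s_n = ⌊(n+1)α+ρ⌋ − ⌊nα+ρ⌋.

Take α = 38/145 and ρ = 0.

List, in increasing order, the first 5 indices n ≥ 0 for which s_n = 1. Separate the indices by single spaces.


3 7 11 15 19

n=0: ⌊38/145⌋−⌊0/145⌋ = 0−0 = 0
n=1: ⌊76/145⌋−⌊38/145⌋ = 0−0 = 0
n=2: ⌊114/145⌋−⌊76/145⌋ = 0−0 = 0
n=3: ⌊152/145⌋−⌊114/145⌋ = 1−0 = 1  ← one
n=4: ⌊190/145⌋−⌊152/145⌋ = 1−1 = 0
n=5: ⌊228/145⌋−⌊190/145⌋ = 1−1 = 0
n=6: ⌊266/145⌋−⌊228/145⌋ = 1−1 = 0
n=7: ⌊304/145⌋−⌊266/145⌋ = 2−1 = 1  ← one
n=8: ⌊342/145⌋−⌊304/145⌋ = 2−2 = 0
n=9: ⌊380/145⌋−⌊342/145⌋ = 2−2 = 0
n=10: ⌊418/145⌋−⌊380/145⌋ = 2−2 = 0
n=11: ⌊456/145⌋−⌊418/145⌋ = 3−2 = 1  ← one
n=12: ⌊494/145⌋−⌊456/145⌋ = 3−3 = 0
n=13: ⌊532/145⌋−⌊494/145⌋ = 3−3 = 0
n=14: ⌊570/145⌋−⌊532/145⌋ = 3−3 = 0
n=15: ⌊608/145⌋−⌊570/145⌋ = 4−3 = 1  ← one
n=16: ⌊646/145⌋−⌊608/145⌋ = 4−4 = 0
n=17: ⌊684/145⌋−⌊646/145⌋ = 4−4 = 0
n=18: ⌊722/145⌋−⌊684/145⌋ = 4−4 = 0
n=19: ⌊760/145⌋−⌊722/145⌋ = 5−4 = 1  ← one
positions of the first 5 ones: 3 7 11 15 19


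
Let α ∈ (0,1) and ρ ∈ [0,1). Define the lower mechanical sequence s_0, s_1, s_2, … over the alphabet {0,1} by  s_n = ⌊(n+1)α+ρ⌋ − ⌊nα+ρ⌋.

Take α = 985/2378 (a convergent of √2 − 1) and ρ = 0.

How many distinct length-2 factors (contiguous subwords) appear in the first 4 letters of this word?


t_n = ⌊(n·985)/2378⌋ for n = 0 … 4:
  n=0…4: ⌊0/2378⌋=0 ⌊985/2378⌋=0 ⌊1970/2378⌋=0 ⌊2955/2378⌋=1 ⌊3940/2378⌋=1
s_n = t_(n+1) − t_n for n = 0 … 3 gives
prefix = 0010
slide a length-2 window over [0..1] … [2..3] (3 windows); first occurrence of each distinct factor:
  [  0..  1] 00
  [  1..  2] 01
  [  2..  3] 10
distinct factors: {00, 01, 10}
count = 3  (Sturmian bound for length 2 is 3)

3


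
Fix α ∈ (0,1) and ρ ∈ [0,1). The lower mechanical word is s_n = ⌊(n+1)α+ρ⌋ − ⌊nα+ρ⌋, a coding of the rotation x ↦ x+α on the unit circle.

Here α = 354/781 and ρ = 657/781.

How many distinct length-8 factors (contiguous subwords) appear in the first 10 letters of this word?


t_n = ⌊(n·354+657)/781⌋ for n = 0 … 10:
  n=0…9: ⌊657/781⌋=0 ⌊1011/781⌋=1 ⌊1365/781⌋=1 ⌊1719/781⌋=2 ⌊2073/781⌋=2 ⌊2427/781⌋=3 ⌊2781/781⌋=3 ⌊3135/781⌋=4 ⌊3489/781⌋=4 ⌊3843/781⌋=4
  n=10: ⌊4197/781⌋=5
s_n = t_(n+1) − t_n for n = 0 … 9 gives
prefix = 1010101001
slide a length-8 window over [0..7] … [2..9] (3 windows); first occurrence of each distinct factor:
  [  0..  7] 10101010
  [  1..  8] 01010100
  [  2..  9] 10101001
distinct factors: {01010100, 10101001, 10101010}
count = 3  (Sturmian bound for length 8 is 9)

3


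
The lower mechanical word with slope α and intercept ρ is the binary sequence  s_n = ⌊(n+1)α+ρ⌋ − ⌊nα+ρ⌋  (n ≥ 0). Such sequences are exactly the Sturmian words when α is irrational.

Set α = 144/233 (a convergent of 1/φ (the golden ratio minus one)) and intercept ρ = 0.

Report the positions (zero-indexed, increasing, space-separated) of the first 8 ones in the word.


1 3 4 6 8 9 11 12

n=0: ⌊144/233⌋−⌊0/233⌋ = 0−0 = 0
n=1: ⌊288/233⌋−⌊144/233⌋ = 1−0 = 1  ← one
n=2: ⌊432/233⌋−⌊288/233⌋ = 1−1 = 0
n=3: ⌊576/233⌋−⌊432/233⌋ = 2−1 = 1  ← one
n=4: ⌊720/233⌋−⌊576/233⌋ = 3−2 = 1  ← one
n=5: ⌊864/233⌋−⌊720/233⌋ = 3−3 = 0
n=6: ⌊1008/233⌋−⌊864/233⌋ = 4−3 = 1  ← one
n=7: ⌊1152/233⌋−⌊1008/233⌋ = 4−4 = 0
n=8: ⌊1296/233⌋−⌊1152/233⌋ = 5−4 = 1  ← one
n=9: ⌊1440/233⌋−⌊1296/233⌋ = 6−5 = 1  ← one
n=10: ⌊1584/233⌋−⌊1440/233⌋ = 6−6 = 0
n=11: ⌊1728/233⌋−⌊1584/233⌋ = 7−6 = 1  ← one
n=12: ⌊1872/233⌋−⌊1728/233⌋ = 8−7 = 1  ← one
positions of the first 8 ones: 1 3 4 6 8 9 11 12


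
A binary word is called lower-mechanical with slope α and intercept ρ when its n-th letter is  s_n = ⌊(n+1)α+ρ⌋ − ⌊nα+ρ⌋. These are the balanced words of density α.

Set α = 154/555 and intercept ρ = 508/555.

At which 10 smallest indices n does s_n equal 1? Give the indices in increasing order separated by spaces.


0 3 7 11 14 18 21 25 29 32

n=0: ⌊662/555⌋−⌊508/555⌋ = 1−0 = 1  ← one
n=1: ⌊816/555⌋−⌊662/555⌋ = 1−1 = 0
n=2: ⌊970/555⌋−⌊816/555⌋ = 1−1 = 0
n=3: ⌊1124/555⌋−⌊970/555⌋ = 2−1 = 1  ← one
n=4: ⌊1278/555⌋−⌊1124/555⌋ = 2−2 = 0
n=5: ⌊1432/555⌋−⌊1278/555⌋ = 2−2 = 0
n=6: ⌊1586/555⌋−⌊1432/555⌋ = 2−2 = 0
n=7: ⌊1740/555⌋−⌊1586/555⌋ = 3−2 = 1  ← one
n=8: ⌊1894/555⌋−⌊1740/555⌋ = 3−3 = 0
n=9: ⌊2048/555⌋−⌊1894/555⌋ = 3−3 = 0
n=10: ⌊2202/555⌋−⌊2048/555⌋ = 3−3 = 0
n=11: ⌊2356/555⌋−⌊2202/555⌋ = 4−3 = 1  ← one
n=12: ⌊2510/555⌋−⌊2356/555⌋ = 4−4 = 0
n=13: ⌊2664/555⌋−⌊2510/555⌋ = 4−4 = 0
n=14: ⌊2818/555⌋−⌊2664/555⌋ = 5−4 = 1  ← one
n=15: ⌊2972/555⌋−⌊2818/555⌋ = 5−5 = 0
n=16: ⌊3126/555⌋−⌊2972/555⌋ = 5−5 = 0
n=17: ⌊3280/555⌋−⌊3126/555⌋ = 5−5 = 0
n=18: ⌊3434/555⌋−⌊3280/555⌋ = 6−5 = 1  ← one
n=19: ⌊3588/555⌋−⌊3434/555⌋ = 6−6 = 0
n=20: ⌊3742/555⌋−⌊3588/555⌋ = 6−6 = 0
n=21: ⌊3896/555⌋−⌊3742/555⌋ = 7−6 = 1  ← one
n=22: ⌊4050/555⌋−⌊3896/555⌋ = 7−7 = 0
n=23: ⌊4204/555⌋−⌊4050/555⌋ = 7−7 = 0
n=24: ⌊4358/555⌋−⌊4204/555⌋ = 7−7 = 0
n=25: ⌊4512/555⌋−⌊4358/555⌋ = 8−7 = 1  ← one
n=26: ⌊4666/555⌋−⌊4512/555⌋ = 8−8 = 0
n=27: ⌊4820/555⌋−⌊4666/555⌋ = 8−8 = 0
n=28: ⌊4974/555⌋−⌊4820/555⌋ = 8−8 = 0
n=29: ⌊5128/555⌋−⌊4974/555⌋ = 9−8 = 1  ← one
n=30: ⌊5282/555⌋−⌊5128/555⌋ = 9−9 = 0
n=31: ⌊5436/555⌋−⌊5282/555⌋ = 9−9 = 0
n=32: ⌊5590/555⌋−⌊5436/555⌋ = 10−9 = 1  ← one
positions of the first 10 ones: 0 3 7 11 14 18 21 25 29 32


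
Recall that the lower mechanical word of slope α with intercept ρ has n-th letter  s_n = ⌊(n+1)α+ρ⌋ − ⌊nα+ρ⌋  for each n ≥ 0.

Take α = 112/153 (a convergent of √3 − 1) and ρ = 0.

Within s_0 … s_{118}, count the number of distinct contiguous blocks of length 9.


t_n = ⌊(n·112)/153⌋ for n = 0 … 119:
  n=0…9: ⌊0/153⌋=0 ⌊112/153⌋=0 ⌊224/153⌋=1 ⌊336/153⌋=2 ⌊448/153⌋=2 ⌊560/153⌋=3 ⌊672/153⌋=4 ⌊784/153⌋=5 ⌊896/153⌋=5 ⌊1008/153⌋=6
  n=10…19: ⌊1120/153⌋=7 ⌊1232/153⌋=8 ⌊1344/153⌋=8 ⌊1456/153⌋=9 ⌊1568/153⌋=10 ⌊1680/153⌋=10 ⌊1792/153⌋=11 ⌊1904/153⌋=12 ⌊2016/153⌋=13 ⌊2128/153⌋=13
  n=20…29: ⌊2240/153⌋=14 ⌊2352/153⌋=15 ⌊2464/153⌋=16 ⌊2576/153⌋=16 ⌊2688/153⌋=17 ⌊2800/153⌋=18 ⌊2912/153⌋=19 ⌊3024/153⌋=19 ⌊3136/153⌋=20 ⌊3248/153⌋=21
  n=30…39: ⌊3360/153⌋=21 ⌊3472/153⌋=22 ⌊3584/153⌋=23 ⌊3696/153⌋=24 ⌊3808/153⌋=24 ⌊3920/153⌋=25 ⌊4032/153⌋=26 ⌊4144/153⌋=27 ⌊4256/153⌋=27 ⌊4368/153⌋=28
  n=40…49: ⌊4480/153⌋=29 ⌊4592/153⌋=30 ⌊4704/153⌋=30 ⌊4816/153⌋=31 ⌊4928/153⌋=32 ⌊5040/153⌋=32 ⌊5152/153⌋=33 ⌊5264/153⌋=34 ⌊5376/153⌋=35 ⌊5488/153⌋=35
  n=50…59: ⌊5600/153⌋=36 ⌊5712/153⌋=37 ⌊5824/153⌋=38 ⌊5936/153⌋=38 ⌊6048/153⌋=39 ⌊6160/153⌋=40 ⌊6272/153⌋=40 ⌊6384/153⌋=41 ⌊6496/153⌋=42 ⌊6608/153⌋=43
  n=60…69: ⌊6720/153⌋=43 ⌊6832/153⌋=44 ⌊6944/153⌋=45 ⌊7056/153⌋=46 ⌊7168/153⌋=46 ⌊7280/153⌋=47 ⌊7392/153⌋=48 ⌊7504/153⌋=49 ⌊7616/153⌋=49 ⌊7728/153⌋=50
  n=70…79: ⌊7840/153⌋=51 ⌊7952/153⌋=51 ⌊8064/153⌋=52 ⌊8176/153⌋=53 ⌊8288/153⌋=54 ⌊8400/153⌋=54 ⌊8512/153⌋=55 ⌊8624/153⌋=56 ⌊8736/153⌋=57 ⌊8848/153⌋=57
  n=80…89: ⌊8960/153⌋=58 ⌊9072/153⌋=59 ⌊9184/153⌋=60 ⌊9296/153⌋=60 ⌊9408/153⌋=61 ⌊9520/153⌋=62 ⌊9632/153⌋=62 ⌊9744/153⌋=63 ⌊9856/153⌋=64 ⌊9968/153⌋=65
  n=90…99: ⌊10080/153⌋=65 ⌊10192/153⌋=66 ⌊10304/153⌋=67 ⌊10416/153⌋=68 ⌊10528/153⌋=68 ⌊10640/153⌋=69 ⌊10752/153⌋=70 ⌊10864/153⌋=71 ⌊10976/153⌋=71 ⌊11088/153⌋=72
  n=100…109: ⌊11200/153⌋=73 ⌊11312/153⌋=73 ⌊11424/153⌋=74 ⌊11536/153⌋=75 ⌊11648/153⌋=76 ⌊11760/153⌋=76 ⌊11872/153⌋=77 ⌊11984/153⌋=78 ⌊12096/153⌋=79 ⌊12208/153⌋=79
  n=110…119: ⌊12320/153⌋=80 ⌊12432/153⌋=81 ⌊12544/153⌋=81 ⌊12656/153⌋=82 ⌊12768/153⌋=83 ⌊12880/153⌋=84 ⌊12992/153⌋=84 ⌊13104/153⌋=85 ⌊13216/153⌋=86 ⌊13328/153⌋=87
s_n = t_(n+1) − t_n for n = 0 … 118 gives
prefix = 01101110111011011101110111011011101110111011011101110110111011101110110111011101110110111011101110110111011101101110111
slide a length-9 window over [0..8] … [110..118] (111 windows); first occurrence of each distinct factor:
  [  0..  8] 011011101
  [  1..  9] 110111011
  [  2.. 10] 101110111
  [  3.. 11] 011101110
  [  4.. 12] 111011101
  [  6.. 14] 101110110
  [  7.. 15] 011101101
  [  8.. 16] 111011011
  [  9.. 17] 110110111
  [ 10.. 18] 101101110
  (the other 101 windows repeat one of these)
distinct factors: {011011101, 011101101, 011101110, 101101110, 101110110, 101110111, 110110111, 110111011, 111011011, 111011101}
count = 10  (Sturmian bound for length 9 is 10)

10


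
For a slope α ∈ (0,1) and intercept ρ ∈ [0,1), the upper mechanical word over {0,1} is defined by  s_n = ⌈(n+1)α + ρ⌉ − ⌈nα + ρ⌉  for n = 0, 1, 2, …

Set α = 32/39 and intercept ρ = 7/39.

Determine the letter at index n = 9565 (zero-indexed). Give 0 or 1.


(n+1)α + ρ = (9566·32 + 7) / 39 = 306119/39
nα + ρ     = (9565·32 + 7) / 39 = 306087/39
⌈306119/39⌉ = 7850,  ⌈306087/39⌉ = 7849
s_{9565} = 7850 − 7849 = 1

1


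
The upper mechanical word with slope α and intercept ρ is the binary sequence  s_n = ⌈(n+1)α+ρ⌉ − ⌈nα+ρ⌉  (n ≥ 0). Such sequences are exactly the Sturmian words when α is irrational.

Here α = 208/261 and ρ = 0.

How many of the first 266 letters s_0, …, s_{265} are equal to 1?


#1s = Σ_{n=0}^{265} s_n = Σ_{n=0}^{265} (⌈(n+1)α+ρ⌉ − ⌈nα+ρ⌉)
the sum telescopes: every ⌈nα+ρ⌉ with 0 < n < 266 appears once with + and once with −, leaving ⌈266α+ρ⌉ − ⌈0·α+ρ⌉
266α + ρ = (266·208) / 261 = 55328/261
ρ = 0/261
⌈55328/261⌉ = 212,  ⌈0/261⌉ = 0
#1s = 212 − 0 = 212

212


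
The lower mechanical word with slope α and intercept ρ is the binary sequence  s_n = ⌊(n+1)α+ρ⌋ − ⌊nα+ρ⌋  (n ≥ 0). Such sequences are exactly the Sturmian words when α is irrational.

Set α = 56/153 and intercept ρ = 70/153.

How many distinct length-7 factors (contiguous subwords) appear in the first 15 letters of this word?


t_n = ⌊(n·56+70)/153⌋ for n = 0 … 15:
  n=0…9: ⌊70/153⌋=0 ⌊126/153⌋=0 ⌊182/153⌋=1 ⌊238/153⌋=1 ⌊294/153⌋=1 ⌊350/153⌋=2 ⌊406/153⌋=2 ⌊462/153⌋=3 ⌊518/153⌋=3 ⌊574/153⌋=3
  n=10…15: ⌊630/153⌋=4 ⌊686/153⌋=4 ⌊742/153⌋=4 ⌊798/153⌋=5 ⌊854/153⌋=5 ⌊910/153⌋=5
s_n = t_(n+1) − t_n for n = 0 … 14 gives
prefix = 010010100100100
slide a length-7 window over [0..6] … [8..14] (9 windows); first occurrence of each distinct factor:
  [  0..  6] 0100101
  [  1..  7] 1001010
  [  2..  8] 0010100
  [  3..  9] 0101001
  [  4.. 10] 1010010
  [  5.. 11] 0100100
  [  6.. 12] 1001001
  [  7.. 13] 0010010
  (the other 1 window repeats one of these)
distinct factors: {0010010, 0010100, 0100100, 0100101, 0101001, 1001001, 1001010, 1010010}
count = 8  (Sturmian bound for length 7 is 8)

8


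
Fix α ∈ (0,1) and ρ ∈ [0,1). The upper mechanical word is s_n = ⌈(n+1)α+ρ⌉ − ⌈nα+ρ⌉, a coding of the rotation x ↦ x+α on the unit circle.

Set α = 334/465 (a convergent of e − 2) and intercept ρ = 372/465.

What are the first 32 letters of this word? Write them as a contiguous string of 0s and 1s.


n=0: ⌈(1·334+372)/465⌉ − ⌈(0·334+372)/465⌉ = ⌈706/465⌉ − ⌈372/465⌉ = 2 − 1 = 1
n=1: ⌈(2·334+372)/465⌉ − ⌈(1·334+372)/465⌉ = ⌈1040/465⌉ − ⌈706/465⌉ = 3 − 2 = 1
n=2: ⌈(3·334+372)/465⌉ − ⌈(2·334+372)/465⌉ = ⌈1374/465⌉ − ⌈1040/465⌉ = 3 − 3 = 0
n=3: ⌈(4·334+372)/465⌉ − ⌈(3·334+372)/465⌉ = ⌈1708/465⌉ − ⌈1374/465⌉ = 4 − 3 = 1
n=4: ⌈(5·334+372)/465⌉ − ⌈(4·334+372)/465⌉ = ⌈2042/465⌉ − ⌈1708/465⌉ = 5 − 4 = 1
n=5: ⌈(6·334+372)/465⌉ − ⌈(5·334+372)/465⌉ = ⌈2376/465⌉ − ⌈2042/465⌉ = 6 − 5 = 1
n=6: ⌈(7·334+372)/465⌉ − ⌈(6·334+372)/465⌉ = ⌈2710/465⌉ − ⌈2376/465⌉ = 6 − 6 = 0
n=7: ⌈(8·334+372)/465⌉ − ⌈(7·334+372)/465⌉ = ⌈3044/465⌉ − ⌈2710/465⌉ = 7 − 6 = 1
n=8: ⌈(9·334+372)/465⌉ − ⌈(8·334+372)/465⌉ = ⌈3378/465⌉ − ⌈3044/465⌉ = 8 − 7 = 1
n=9: ⌈(10·334+372)/465⌉ − ⌈(9·334+372)/465⌉ = ⌈3712/465⌉ − ⌈3378/465⌉ = 8 − 8 = 0
n=10: ⌈(11·334+372)/465⌉ − ⌈(10·334+372)/465⌉ = ⌈4046/465⌉ − ⌈3712/465⌉ = 9 − 8 = 1
n=11: ⌈(12·334+372)/465⌉ − ⌈(11·334+372)/465⌉ = ⌈4380/465⌉ − ⌈4046/465⌉ = 10 − 9 = 1
n=12: ⌈(13·334+372)/465⌉ − ⌈(12·334+372)/465⌉ = ⌈4714/465⌉ − ⌈4380/465⌉ = 11 − 10 = 1
n=13: ⌈(14·334+372)/465⌉ − ⌈(13·334+372)/465⌉ = ⌈5048/465⌉ − ⌈4714/465⌉ = 11 − 11 = 0
n=14: ⌈(15·334+372)/465⌉ − ⌈(14·334+372)/465⌉ = ⌈5382/465⌉ − ⌈5048/465⌉ = 12 − 11 = 1
n=15: ⌈(16·334+372)/465⌉ − ⌈(15·334+372)/465⌉ = ⌈5716/465⌉ − ⌈5382/465⌉ = 13 − 12 = 1
n=16: ⌈(17·334+372)/465⌉ − ⌈(16·334+372)/465⌉ = ⌈6050/465⌉ − ⌈5716/465⌉ = 14 − 13 = 1
n=17: ⌈(18·334+372)/465⌉ − ⌈(17·334+372)/465⌉ = ⌈6384/465⌉ − ⌈6050/465⌉ = 14 − 14 = 0
n=18: ⌈(19·334+372)/465⌉ − ⌈(18·334+372)/465⌉ = ⌈6718/465⌉ − ⌈6384/465⌉ = 15 − 14 = 1
n=19: ⌈(20·334+372)/465⌉ − ⌈(19·334+372)/465⌉ = ⌈7052/465⌉ − ⌈6718/465⌉ = 16 − 15 = 1
n=20: ⌈(21·334+372)/465⌉ − ⌈(20·334+372)/465⌉ = ⌈7386/465⌉ − ⌈7052/465⌉ = 16 − 16 = 0
n=21: ⌈(22·334+372)/465⌉ − ⌈(21·334+372)/465⌉ = ⌈7720/465⌉ − ⌈7386/465⌉ = 17 − 16 = 1
n=22: ⌈(23·334+372)/465⌉ − ⌈(22·334+372)/465⌉ = ⌈8054/465⌉ − ⌈7720/465⌉ = 18 − 17 = 1
n=23: ⌈(24·334+372)/465⌉ − ⌈(23·334+372)/465⌉ = ⌈8388/465⌉ − ⌈8054/465⌉ = 19 − 18 = 1
n=24: ⌈(25·334+372)/465⌉ − ⌈(24·334+372)/465⌉ = ⌈8722/465⌉ − ⌈8388/465⌉ = 19 − 19 = 0
n=25: ⌈(26·334+372)/465⌉ − ⌈(25·334+372)/465⌉ = ⌈9056/465⌉ − ⌈8722/465⌉ = 20 − 19 = 1
n=26: ⌈(27·334+372)/465⌉ − ⌈(26·334+372)/465⌉ = ⌈9390/465⌉ − ⌈9056/465⌉ = 21 − 20 = 1
n=27: ⌈(28·334+372)/465⌉ − ⌈(27·334+372)/465⌉ = ⌈9724/465⌉ − ⌈9390/465⌉ = 21 − 21 = 0
n=28: ⌈(29·334+372)/465⌉ − ⌈(28·334+372)/465⌉ = ⌈10058/465⌉ − ⌈9724/465⌉ = 22 − 21 = 1
n=29: ⌈(30·334+372)/465⌉ − ⌈(29·334+372)/465⌉ = ⌈10392/465⌉ − ⌈10058/465⌉ = 23 − 22 = 1
n=30: ⌈(31·334+372)/465⌉ − ⌈(30·334+372)/465⌉ = ⌈10726/465⌉ − ⌈10392/465⌉ = 24 − 23 = 1
n=31: ⌈(32·334+372)/465⌉ − ⌈(31·334+372)/465⌉ = ⌈11060/465⌉ − ⌈10726/465⌉ = 24 − 24 = 0

11011101101110111011011101101110


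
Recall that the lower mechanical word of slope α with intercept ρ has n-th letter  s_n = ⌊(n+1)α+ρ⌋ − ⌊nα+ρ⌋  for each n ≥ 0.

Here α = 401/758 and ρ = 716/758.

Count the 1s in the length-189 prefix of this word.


#1s = Σ_{n=0}^{188} s_n = Σ_{n=0}^{188} (⌊(n+1)α+ρ⌋ − ⌊nα+ρ⌋)
the sum telescopes: every ⌊nα+ρ⌋ with 0 < n < 189 appears once with + and once with −, leaving ⌊189α+ρ⌋ − ⌊0·α+ρ⌋
189α + ρ = (189·401 + 716) / 758 = 76505/758
ρ = 716/758
⌊76505/758⌋ = 100,  ⌊716/758⌋ = 0
#1s = 100 − 0 = 100

100


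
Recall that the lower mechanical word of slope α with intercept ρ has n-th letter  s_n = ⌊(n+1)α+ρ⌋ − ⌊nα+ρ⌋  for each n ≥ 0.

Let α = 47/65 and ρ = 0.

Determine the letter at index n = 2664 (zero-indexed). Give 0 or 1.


(n+1)α + ρ = (2665·47) / 65 = 125255/65
nα + ρ     = (2664·47) / 65 = 125208/65
⌊125255/65⌋ = 1927,  ⌊125208/65⌋ = 1926
s_{2664} = 1927 − 1926 = 1

1


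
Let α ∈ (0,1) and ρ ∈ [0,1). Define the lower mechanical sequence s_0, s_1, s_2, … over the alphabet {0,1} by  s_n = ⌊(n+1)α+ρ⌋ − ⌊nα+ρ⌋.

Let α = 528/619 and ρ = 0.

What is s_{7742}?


(n+1)α + ρ = (7743·528) / 619 = 4088304/619
nα + ρ     = (7742·528) / 619 = 4087776/619
⌊4088304/619⌋ = 6604,  ⌊4087776/619⌋ = 6603
s_{7742} = 6604 − 6603 = 1

1


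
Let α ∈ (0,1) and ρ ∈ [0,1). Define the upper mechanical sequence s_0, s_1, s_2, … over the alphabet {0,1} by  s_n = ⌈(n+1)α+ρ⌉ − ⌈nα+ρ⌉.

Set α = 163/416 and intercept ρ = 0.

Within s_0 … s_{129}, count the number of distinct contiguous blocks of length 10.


11

t_n = ⌈(n·163)/416⌉ for n = 0 … 130:
  n=0…9: ⌈0/416⌉=0 ⌈163/416⌉=1 ⌈326/416⌉=1 ⌈489/416⌉=2 ⌈652/416⌉=2 ⌈815/416⌉=2 ⌈978/416⌉=3 ⌈1141/416⌉=3 ⌈1304/416⌉=4 ⌈1467/416⌉=4
  n=10…19: ⌈1630/416⌉=4 ⌈1793/416⌉=5 ⌈1956/416⌉=5 ⌈2119/416⌉=6 ⌈2282/416⌉=6 ⌈2445/416⌉=6 ⌈2608/416⌉=7 ⌈2771/416⌉=7 ⌈2934/416⌉=8 ⌈3097/416⌉=8
  n=20…29: ⌈3260/416⌉=8 ⌈3423/416⌉=9 ⌈3586/416⌉=9 ⌈3749/416⌉=10 ⌈3912/416⌉=10 ⌈4075/416⌉=10 ⌈4238/416⌉=11 ⌈4401/416⌉=11 ⌈4564/416⌉=11 ⌈4727/416⌉=12
  n=30…39: ⌈4890/416⌉=12 ⌈5053/416⌉=13 ⌈5216/416⌉=13 ⌈5379/416⌉=13 ⌈5542/416⌉=14 ⌈5705/416⌉=14 ⌈5868/416⌉=15 ⌈6031/416⌉=15 ⌈6194/416⌉=15 ⌈6357/416⌉=16
  n=40…49: ⌈6520/416⌉=16 ⌈6683/416⌉=17 ⌈6846/416⌉=17 ⌈7009/416⌉=17 ⌈7172/416⌉=18 ⌈7335/416⌉=18 ⌈7498/416⌉=19 ⌈7661/416⌉=19 ⌈7824/416⌉=19 ⌈7987/416⌉=20
  n=50…59: ⌈8150/416⌉=20 ⌈8313/416⌉=20 ⌈8476/416⌉=21 ⌈8639/416⌉=21 ⌈8802/416⌉=22 ⌈8965/416⌉=22 ⌈9128/416⌉=22 ⌈9291/416⌉=23 ⌈9454/416⌉=23 ⌈9617/416⌉=24
  n=60…69: ⌈9780/416⌉=24 ⌈9943/416⌉=24 ⌈10106/416⌉=25 ⌈10269/416⌉=25 ⌈10432/416⌉=26 ⌈10595/416⌉=26 ⌈10758/416⌉=26 ⌈10921/416⌉=27 ⌈11084/416⌉=27 ⌈11247/416⌉=28
  n=70…79: ⌈11410/416⌉=28 ⌈11573/416⌉=28 ⌈11736/416⌉=29 ⌈11899/416⌉=29 ⌈12062/416⌉=29 ⌈12225/416⌉=30 ⌈12388/416⌉=30 ⌈12551/416⌉=31 ⌈12714/416⌉=31 ⌈12877/416⌉=31
  n=80…89: ⌈13040/416⌉=32 ⌈13203/416⌉=32 ⌈13366/416⌉=33 ⌈13529/416⌉=33 ⌈13692/416⌉=33 ⌈13855/416⌉=34 ⌈14018/416⌉=34 ⌈14181/416⌉=35 ⌈14344/416⌉=35 ⌈14507/416⌉=35
  n=90…99: ⌈14670/416⌉=36 ⌈14833/416⌉=36 ⌈14996/416⌉=37 ⌈15159/416⌉=37 ⌈15322/416⌉=37 ⌈15485/416⌉=38 ⌈15648/416⌉=38 ⌈15811/416⌉=39 ⌈15974/416⌉=39 ⌈16137/416⌉=39
  n=100…109: ⌈16300/416⌉=40 ⌈16463/416⌉=40 ⌈16626/416⌉=40 ⌈16789/416⌉=41 ⌈16952/416⌉=41 ⌈17115/416⌉=42 ⌈17278/416⌉=42 ⌈17441/416⌉=42 ⌈17604/416⌉=43 ⌈17767/416⌉=43
  n=110…119: ⌈17930/416⌉=44 ⌈18093/416⌉=44 ⌈18256/416⌉=44 ⌈18419/416⌉=45 ⌈18582/416⌉=45 ⌈18745/416⌉=46 ⌈18908/416⌉=46 ⌈19071/416⌉=46 ⌈19234/416⌉=47 ⌈19397/416⌉=47
  n=120…129: ⌈19560/416⌉=48 ⌈19723/416⌉=48 ⌈19886/416⌉=48 ⌈20049/416⌉=49 ⌈20212/416⌉=49 ⌈20375/416⌉=49 ⌈20538/416⌉=50 ⌈20701/416⌉=50 ⌈20864/416⌉=51 ⌈21027/416⌉=51
  n=130: ⌈21190/416⌉=51
s_n = t_(n+1) − t_n for n = 0 … 129 gives
prefix = 1010010100101001010010100100101001010010100101001001010010100101001010010010100101001010010100101001001010010100101001010010010100
slide a length-10 window over [0..9] … [120..129] (121 windows); first occurrence of each distinct factor:
  [  0..  9] 1010010100
  [  1.. 10] 0100101001
  [  2.. 11] 1001010010
  [  3.. 12] 0010100101
  [  4.. 13] 0101001010
  [ 18.. 27] 0010100100
  [ 19.. 28] 0101001001
  [ 20.. 29] 1010010010
  [ 21.. 30] 0100100101
  [ 22.. 31] 1001001010
  [ 23.. 32] 0010010100
  (the other 110 windows repeat one of these)
distinct factors: {0010010100, 0010100100, 0010100101, 0100100101, 0100101001, 0101001001, 0101001010, 1001001010, 1001010010, 1010010010, 1010010100}
count = 11  (Sturmian bound for length 10 is 11)


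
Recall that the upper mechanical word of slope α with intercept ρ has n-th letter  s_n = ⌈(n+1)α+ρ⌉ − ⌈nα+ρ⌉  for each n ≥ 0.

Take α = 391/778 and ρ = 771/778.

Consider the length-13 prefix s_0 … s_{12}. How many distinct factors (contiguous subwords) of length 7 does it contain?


t_n = ⌈(n·391+771)/778⌉ for n = 0 … 13:
  n=0…9: ⌈771/778⌉=1 ⌈1162/778⌉=2 ⌈1553/778⌉=2 ⌈1944/778⌉=3 ⌈2335/778⌉=4 ⌈2726/778⌉=4 ⌈3117/778⌉=5 ⌈3508/778⌉=5 ⌈3899/778⌉=6 ⌈4290/778⌉=6
  n=10…13: ⌈4681/778⌉=7 ⌈5072/778⌉=7 ⌈5463/778⌉=8 ⌈5854/778⌉=8
s_n = t_(n+1) − t_n for n = 0 … 12 gives
prefix = 1011010101010
slide a length-7 window over [0..6] … [6..12] (7 windows); first occurrence of each distinct factor:
  [  0..  6] 1011010
  [  1..  7] 0110101
  [  2..  8] 1101010
  [  3..  9] 1010101
  [  4.. 10] 0101010
  (the other 2 windows repeat one of these)
distinct factors: {0101010, 0110101, 1010101, 1011010, 1101010}
count = 5  (Sturmian bound for length 7 is 8)

5


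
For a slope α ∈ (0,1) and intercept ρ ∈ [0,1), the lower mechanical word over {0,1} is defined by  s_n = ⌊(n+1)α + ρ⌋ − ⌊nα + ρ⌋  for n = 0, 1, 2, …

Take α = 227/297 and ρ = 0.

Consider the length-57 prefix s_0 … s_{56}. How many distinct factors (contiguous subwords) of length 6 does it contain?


7

t_n = ⌊(n·227)/297⌋ for n = 0 … 57:
  n=0…9: ⌊0/297⌋=0 ⌊227/297⌋=0 ⌊454/297⌋=1 ⌊681/297⌋=2 ⌊908/297⌋=3 ⌊1135/297⌋=3 ⌊1362/297⌋=4 ⌊1589/297⌋=5 ⌊1816/297⌋=6 ⌊2043/297⌋=6
  n=10…19: ⌊2270/297⌋=7 ⌊2497/297⌋=8 ⌊2724/297⌋=9 ⌊2951/297⌋=9 ⌊3178/297⌋=10 ⌊3405/297⌋=11 ⌊3632/297⌋=12 ⌊3859/297⌋=12 ⌊4086/297⌋=13 ⌊4313/297⌋=14
  n=20…29: ⌊4540/297⌋=15 ⌊4767/297⌋=16 ⌊4994/297⌋=16 ⌊5221/297⌋=17 ⌊5448/297⌋=18 ⌊5675/297⌋=19 ⌊5902/297⌋=19 ⌊6129/297⌋=20 ⌊6356/297⌋=21 ⌊6583/297⌋=22
  n=30…39: ⌊6810/297⌋=22 ⌊7037/297⌋=23 ⌊7264/297⌋=24 ⌊7491/297⌋=25 ⌊7718/297⌋=25 ⌊7945/297⌋=26 ⌊8172/297⌋=27 ⌊8399/297⌋=28 ⌊8626/297⌋=29 ⌊8853/297⌋=29
  n=40…49: ⌊9080/297⌋=30 ⌊9307/297⌋=31 ⌊9534/297⌋=32 ⌊9761/297⌋=32 ⌊9988/297⌋=33 ⌊10215/297⌋=34 ⌊10442/297⌋=35 ⌊10669/297⌋=35 ⌊10896/297⌋=36 ⌊11123/297⌋=37
  n=50…57: ⌊11350/297⌋=38 ⌊11577/297⌋=38 ⌊11804/297⌋=39 ⌊12031/297⌋=40 ⌊12258/297⌋=41 ⌊12485/297⌋=42 ⌊12712/297⌋=42 ⌊12939/297⌋=43
s_n = t_(n+1) − t_n for n = 0 … 56 gives
prefix = 011101110111011101111011101110111011110111011101110111101
slide a length-6 window over [0..5] … [51..56] (52 windows); first occurrence of each distinct factor:
  [  0..  5] 011101
  [  1..  6] 111011
  [  2..  7] 110111
  [  3..  8] 101110
  [ 15.. 20] 101111
  [ 16.. 21] 011110
  [ 17.. 22] 111101
  (the other 45 windows repeat one of these)
distinct factors: {011101, 011110, 101110, 101111, 110111, 111011, 111101}
count = 7  (Sturmian bound for length 6 is 7)


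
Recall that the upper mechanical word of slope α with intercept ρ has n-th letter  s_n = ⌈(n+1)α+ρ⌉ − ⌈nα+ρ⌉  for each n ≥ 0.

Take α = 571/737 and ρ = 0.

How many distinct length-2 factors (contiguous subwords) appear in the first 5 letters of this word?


t_n = ⌈(n·571)/737⌉ for n = 0 … 5:
  n=0…5: ⌈0/737⌉=0 ⌈571/737⌉=1 ⌈1142/737⌉=2 ⌈1713/737⌉=3 ⌈2284/737⌉=4 ⌈2855/737⌉=4
s_n = t_(n+1) − t_n for n = 0 … 4 gives
prefix = 11110
slide a length-2 window over [0..1] … [3..4] (4 windows); first occurrence of each distinct factor:
  [  0..  1] 11
  [  3..  4] 10
  (the other 2 windows repeat one of these)
distinct factors: {10, 11}
count = 2  (Sturmian bound for length 2 is 3)

2


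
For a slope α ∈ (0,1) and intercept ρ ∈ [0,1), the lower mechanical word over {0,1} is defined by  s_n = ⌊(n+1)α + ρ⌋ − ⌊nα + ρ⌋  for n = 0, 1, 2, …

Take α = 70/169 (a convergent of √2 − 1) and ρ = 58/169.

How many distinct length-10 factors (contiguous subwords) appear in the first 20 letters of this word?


5

t_n = ⌊(n·70+58)/169⌋ for n = 0 … 20:
  n=0…9: ⌊58/169⌋=0 ⌊128/169⌋=0 ⌊198/169⌋=1 ⌊268/169⌋=1 ⌊338/169⌋=2 ⌊408/169⌋=2 ⌊478/169⌋=2 ⌊548/169⌋=3 ⌊618/169⌋=3 ⌊688/169⌋=4
  n=10…19: ⌊758/169⌋=4 ⌊828/169⌋=4 ⌊898/169⌋=5 ⌊968/169⌋=5 ⌊1038/169⌋=6 ⌊1108/169⌋=6 ⌊1178/169⌋=6 ⌊1248/169⌋=7 ⌊1318/169⌋=7 ⌊1388/169⌋=8
  n=20: ⌊1458/169⌋=8
s_n = t_(n+1) − t_n for n = 0 … 19 gives
prefix = 01010010100101001010
slide a length-10 window over [0..9] … [10..19] (11 windows); first occurrence of each distinct factor:
  [  0..  9] 0101001010
  [  1.. 10] 1010010100
  [  2.. 11] 0100101001
  [  3.. 12] 1001010010
  [  4.. 13] 0010100101
  (the other 6 windows repeat one of these)
distinct factors: {0010100101, 0100101001, 0101001010, 1001010010, 1010010100}
count = 5  (Sturmian bound for length 10 is 11)


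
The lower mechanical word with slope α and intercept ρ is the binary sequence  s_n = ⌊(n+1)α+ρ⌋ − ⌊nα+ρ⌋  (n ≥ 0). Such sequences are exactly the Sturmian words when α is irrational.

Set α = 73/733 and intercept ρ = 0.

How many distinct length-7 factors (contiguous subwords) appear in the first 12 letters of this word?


t_n = ⌊(n·73)/733⌋ for n = 0 … 12:
  n=0…9: ⌊0/733⌋=0 ⌊73/733⌋=0 ⌊146/733⌋=0 ⌊219/733⌋=0 ⌊292/733⌋=0 ⌊365/733⌋=0 ⌊438/733⌋=0 ⌊511/733⌋=0 ⌊584/733⌋=0 ⌊657/733⌋=0
  n=10…12: ⌊730/733⌋=0 ⌊803/733⌋=1 ⌊876/733⌋=1
s_n = t_(n+1) − t_n for n = 0 … 11 gives
prefix = 000000000010
slide a length-7 window over [0..6] … [5..11] (6 windows); first occurrence of each distinct factor:
  [  0..  6] 0000000
  [  4.. 10] 0000001
  [  5.. 11] 0000010
  (the other 3 windows repeat one of these)
distinct factors: {0000000, 0000001, 0000010}
count = 3  (Sturmian bound for length 7 is 8)

3


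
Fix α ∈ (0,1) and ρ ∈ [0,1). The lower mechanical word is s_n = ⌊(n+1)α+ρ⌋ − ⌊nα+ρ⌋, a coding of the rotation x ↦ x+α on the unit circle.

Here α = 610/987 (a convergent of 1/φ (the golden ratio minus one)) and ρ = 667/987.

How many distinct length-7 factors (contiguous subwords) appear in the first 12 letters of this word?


t_n = ⌊(n·610+667)/987⌋ for n = 0 … 12:
  n=0…9: ⌊667/987⌋=0 ⌊1277/987⌋=1 ⌊1887/987⌋=1 ⌊2497/987⌋=2 ⌊3107/987⌋=3 ⌊3717/987⌋=3 ⌊4327/987⌋=4 ⌊4937/987⌋=5 ⌊5547/987⌋=5 ⌊6157/987⌋=6
  n=10…12: ⌊6767/987⌋=6 ⌊7377/987⌋=7 ⌊7987/987⌋=8
s_n = t_(n+1) − t_n for n = 0 … 11 gives
prefix = 101101101011
slide a length-7 window over [0..6] … [5..11] (6 windows); first occurrence of each distinct factor:
  [  0..  6] 1011011
  [  1..  7] 0110110
  [  2..  8] 1101101
  [  3..  9] 1011010
  [  4.. 10] 0110101
  [  5.. 11] 1101011
distinct factors: {0110101, 0110110, 1011010, 1011011, 1101011, 1101101}
count = 6  (Sturmian bound for length 7 is 8)

6


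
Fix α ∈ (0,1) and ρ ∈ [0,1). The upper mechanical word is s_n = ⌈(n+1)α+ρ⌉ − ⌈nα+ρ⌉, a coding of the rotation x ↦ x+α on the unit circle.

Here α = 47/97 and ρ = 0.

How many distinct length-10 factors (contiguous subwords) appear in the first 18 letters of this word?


t_n = ⌈(n·47)/97⌉ for n = 0 … 18:
  n=0…9: ⌈0/97⌉=0 ⌈47/97⌉=1 ⌈94/97⌉=1 ⌈141/97⌉=2 ⌈188/97⌉=2 ⌈235/97⌉=3 ⌈282/97⌉=3 ⌈329/97⌉=4 ⌈376/97⌉=4 ⌈423/97⌉=5
  n=10…18: ⌈470/97⌉=5 ⌈517/97⌉=6 ⌈564/97⌉=6 ⌈611/97⌉=7 ⌈658/97⌉=7 ⌈705/97⌉=8 ⌈752/97⌉=8 ⌈799/97⌉=9 ⌈846/97⌉=9
s_n = t_(n+1) − t_n for n = 0 … 17 gives
prefix = 101010101010101010
slide a length-10 window over [0..9] … [8..17] (9 windows); first occurrence of each distinct factor:
  [  0..  9] 1010101010
  [  1.. 10] 0101010101
  (the other 7 windows repeat one of these)
distinct factors: {0101010101, 1010101010}
count = 2  (Sturmian bound for length 10 is 11)

2


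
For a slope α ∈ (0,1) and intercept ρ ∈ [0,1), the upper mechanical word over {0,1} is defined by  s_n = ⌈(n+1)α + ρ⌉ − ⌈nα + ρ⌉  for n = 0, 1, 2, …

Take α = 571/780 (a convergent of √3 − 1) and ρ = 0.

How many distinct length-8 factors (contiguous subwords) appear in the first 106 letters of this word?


9

t_n = ⌈(n·571)/780⌉ for n = 0 … 106:
  n=0…9: ⌈0/780⌉=0 ⌈571/780⌉=1 ⌈1142/780⌉=2 ⌈1713/780⌉=3 ⌈2284/780⌉=3 ⌈2855/780⌉=4 ⌈3426/780⌉=5 ⌈3997/780⌉=6 ⌈4568/780⌉=6 ⌈5139/780⌉=7
  n=10…19: ⌈5710/780⌉=8 ⌈6281/780⌉=9 ⌈6852/780⌉=9 ⌈7423/780⌉=10 ⌈7994/780⌉=11 ⌈8565/780⌉=11 ⌈9136/780⌉=12 ⌈9707/780⌉=13 ⌈10278/780⌉=14 ⌈10849/780⌉=14
  n=20…29: ⌈11420/780⌉=15 ⌈11991/780⌉=16 ⌈12562/780⌉=17 ⌈13133/780⌉=17 ⌈13704/780⌉=18 ⌈14275/780⌉=19 ⌈14846/780⌉=20 ⌈15417/780⌉=20 ⌈15988/780⌉=21 ⌈16559/780⌉=22
  n=30…39: ⌈17130/780⌉=22 ⌈17701/780⌉=23 ⌈18272/780⌉=24 ⌈18843/780⌉=25 ⌈19414/780⌉=25 ⌈19985/780⌉=26 ⌈20556/780⌉=27 ⌈21127/780⌉=28 ⌈21698/780⌉=28 ⌈22269/780⌉=29
  n=40…49: ⌈22840/780⌉=30 ⌈23411/780⌉=31 ⌈23982/780⌉=31 ⌈24553/780⌉=32 ⌈25124/780⌉=33 ⌈25695/780⌉=33 ⌈26266/780⌉=34 ⌈26837/780⌉=35 ⌈27408/780⌉=36 ⌈27979/780⌉=36
  n=50…59: ⌈28550/780⌉=37 ⌈29121/780⌉=38 ⌈29692/780⌉=39 ⌈30263/780⌉=39 ⌈30834/780⌉=40 ⌈31405/780⌉=41 ⌈31976/780⌉=41 ⌈32547/780⌉=42 ⌈33118/780⌉=43 ⌈33689/780⌉=44
  n=60…69: ⌈34260/780⌉=44 ⌈34831/780⌉=45 ⌈35402/780⌉=46 ⌈35973/780⌉=47 ⌈36544/780⌉=47 ⌈37115/780⌉=48 ⌈37686/780⌉=49 ⌈38257/780⌉=50 ⌈38828/780⌉=50 ⌈39399/780⌉=51
  n=70…79: ⌈39970/780⌉=52 ⌈40541/780⌉=52 ⌈41112/780⌉=53 ⌈41683/780⌉=54 ⌈42254/780⌉=55 ⌈42825/780⌉=55 ⌈43396/780⌉=56 ⌈43967/780⌉=57 ⌈44538/780⌉=58 ⌈45109/780⌉=58
  n=80…89: ⌈45680/780⌉=59 ⌈46251/780⌉=60 ⌈46822/780⌉=61 ⌈47393/780⌉=61 ⌈47964/780⌉=62 ⌈48535/780⌉=63 ⌈49106/780⌉=63 ⌈49677/780⌉=64 ⌈50248/780⌉=65 ⌈50819/780⌉=66
  n=90…99: ⌈51390/780⌉=66 ⌈51961/780⌉=67 ⌈52532/780⌉=68 ⌈53103/780⌉=69 ⌈53674/780⌉=69 ⌈54245/780⌉=70 ⌈54816/780⌉=71 ⌈55387/780⌉=72 ⌈55958/780⌉=72 ⌈56529/780⌉=73
  n=100…106: ⌈57100/780⌉=74 ⌈57671/780⌉=74 ⌈58242/780⌉=75 ⌈58813/780⌉=76 ⌈59384/780⌉=77 ⌈59955/780⌉=77 ⌈60526/780⌉=78
s_n = t_(n+1) − t_n for n = 0 … 105 gives
prefix = 1110111011101101110111011101101110111011101101110111011011101110111011011101110111011011101110111011011101
slide a length-8 window over [0..7] … [98..105] (99 windows); first occurrence of each distinct factor:
  [  0..  7] 11101110
  [  1..  8] 11011101
  [  2..  9] 10111011
  [  3.. 10] 01110111
  [  7.. 14] 01110110
  [  8.. 15] 11101101
  [  9.. 16] 11011011
  [ 10.. 17] 10110111
  [ 11.. 18] 01101110
  (the other 90 windows repeat one of these)
distinct factors: {01101110, 01110110, 01110111, 10110111, 10111011, 11011011, 11011101, 11101101, 11101110}
count = 9  (Sturmian bound for length 8 is 9)


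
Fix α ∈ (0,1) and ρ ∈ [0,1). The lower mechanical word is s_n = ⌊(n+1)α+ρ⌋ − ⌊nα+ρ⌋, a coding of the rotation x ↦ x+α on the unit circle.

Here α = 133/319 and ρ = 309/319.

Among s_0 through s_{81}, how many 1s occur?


35

#1s = Σ_{n=0}^{81} s_n = Σ_{n=0}^{81} (⌊(n+1)α+ρ⌋ − ⌊nα+ρ⌋)
the sum telescopes: every ⌊nα+ρ⌋ with 0 < n < 82 appears once with + and once with −, leaving ⌊82α+ρ⌋ − ⌊0·α+ρ⌋
82α + ρ = (82·133 + 309) / 319 = 11215/319
ρ = 309/319
⌊11215/319⌋ = 35,  ⌊309/319⌋ = 0
#1s = 35 − 0 = 35


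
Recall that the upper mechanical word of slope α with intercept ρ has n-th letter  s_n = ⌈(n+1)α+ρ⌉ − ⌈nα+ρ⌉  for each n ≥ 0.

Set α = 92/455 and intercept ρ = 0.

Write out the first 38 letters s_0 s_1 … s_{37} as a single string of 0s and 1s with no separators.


10001000010000100001000010000100001000

n=0: ⌈(1·92)/455⌉ − ⌈(0·92)/455⌉ = ⌈92/455⌉ − ⌈0/455⌉ = 1 − 0 = 1
n=1: ⌈(2·92)/455⌉ − ⌈(1·92)/455⌉ = ⌈184/455⌉ − ⌈92/455⌉ = 1 − 1 = 0
n=2: ⌈(3·92)/455⌉ − ⌈(2·92)/455⌉ = ⌈276/455⌉ − ⌈184/455⌉ = 1 − 1 = 0
n=3: ⌈(4·92)/455⌉ − ⌈(3·92)/455⌉ = ⌈368/455⌉ − ⌈276/455⌉ = 1 − 1 = 0
n=4: ⌈(5·92)/455⌉ − ⌈(4·92)/455⌉ = ⌈460/455⌉ − ⌈368/455⌉ = 2 − 1 = 1
n=5: ⌈(6·92)/455⌉ − ⌈(5·92)/455⌉ = ⌈552/455⌉ − ⌈460/455⌉ = 2 − 2 = 0
n=6: ⌈(7·92)/455⌉ − ⌈(6·92)/455⌉ = ⌈644/455⌉ − ⌈552/455⌉ = 2 − 2 = 0
n=7: ⌈(8·92)/455⌉ − ⌈(7·92)/455⌉ = ⌈736/455⌉ − ⌈644/455⌉ = 2 − 2 = 0
n=8: ⌈(9·92)/455⌉ − ⌈(8·92)/455⌉ = ⌈828/455⌉ − ⌈736/455⌉ = 2 − 2 = 0
n=9: ⌈(10·92)/455⌉ − ⌈(9·92)/455⌉ = ⌈920/455⌉ − ⌈828/455⌉ = 3 − 2 = 1
n=10: ⌈(11·92)/455⌉ − ⌈(10·92)/455⌉ = ⌈1012/455⌉ − ⌈920/455⌉ = 3 − 3 = 0
n=11: ⌈(12·92)/455⌉ − ⌈(11·92)/455⌉ = ⌈1104/455⌉ − ⌈1012/455⌉ = 3 − 3 = 0
n=12: ⌈(13·92)/455⌉ − ⌈(12·92)/455⌉ = ⌈1196/455⌉ − ⌈1104/455⌉ = 3 − 3 = 0
n=13: ⌈(14·92)/455⌉ − ⌈(13·92)/455⌉ = ⌈1288/455⌉ − ⌈1196/455⌉ = 3 − 3 = 0
n=14: ⌈(15·92)/455⌉ − ⌈(14·92)/455⌉ = ⌈1380/455⌉ − ⌈1288/455⌉ = 4 − 3 = 1
n=15: ⌈(16·92)/455⌉ − ⌈(15·92)/455⌉ = ⌈1472/455⌉ − ⌈1380/455⌉ = 4 − 4 = 0
n=16: ⌈(17·92)/455⌉ − ⌈(16·92)/455⌉ = ⌈1564/455⌉ − ⌈1472/455⌉ = 4 − 4 = 0
n=17: ⌈(18·92)/455⌉ − ⌈(17·92)/455⌉ = ⌈1656/455⌉ − ⌈1564/455⌉ = 4 − 4 = 0
n=18: ⌈(19·92)/455⌉ − ⌈(18·92)/455⌉ = ⌈1748/455⌉ − ⌈1656/455⌉ = 4 − 4 = 0
n=19: ⌈(20·92)/455⌉ − ⌈(19·92)/455⌉ = ⌈1840/455⌉ − ⌈1748/455⌉ = 5 − 4 = 1
n=20: ⌈(21·92)/455⌉ − ⌈(20·92)/455⌉ = ⌈1932/455⌉ − ⌈1840/455⌉ = 5 − 5 = 0
n=21: ⌈(22·92)/455⌉ − ⌈(21·92)/455⌉ = ⌈2024/455⌉ − ⌈1932/455⌉ = 5 − 5 = 0
n=22: ⌈(23·92)/455⌉ − ⌈(22·92)/455⌉ = ⌈2116/455⌉ − ⌈2024/455⌉ = 5 − 5 = 0
n=23: ⌈(24·92)/455⌉ − ⌈(23·92)/455⌉ = ⌈2208/455⌉ − ⌈2116/455⌉ = 5 − 5 = 0
n=24: ⌈(25·92)/455⌉ − ⌈(24·92)/455⌉ = ⌈2300/455⌉ − ⌈2208/455⌉ = 6 − 5 = 1
n=25: ⌈(26·92)/455⌉ − ⌈(25·92)/455⌉ = ⌈2392/455⌉ − ⌈2300/455⌉ = 6 − 6 = 0
n=26: ⌈(27·92)/455⌉ − ⌈(26·92)/455⌉ = ⌈2484/455⌉ − ⌈2392/455⌉ = 6 − 6 = 0
n=27: ⌈(28·92)/455⌉ − ⌈(27·92)/455⌉ = ⌈2576/455⌉ − ⌈2484/455⌉ = 6 − 6 = 0
n=28: ⌈(29·92)/455⌉ − ⌈(28·92)/455⌉ = ⌈2668/455⌉ − ⌈2576/455⌉ = 6 − 6 = 0
n=29: ⌈(30·92)/455⌉ − ⌈(29·92)/455⌉ = ⌈2760/455⌉ − ⌈2668/455⌉ = 7 − 6 = 1
n=30: ⌈(31·92)/455⌉ − ⌈(30·92)/455⌉ = ⌈2852/455⌉ − ⌈2760/455⌉ = 7 − 7 = 0
n=31: ⌈(32·92)/455⌉ − ⌈(31·92)/455⌉ = ⌈2944/455⌉ − ⌈2852/455⌉ = 7 − 7 = 0
n=32: ⌈(33·92)/455⌉ − ⌈(32·92)/455⌉ = ⌈3036/455⌉ − ⌈2944/455⌉ = 7 − 7 = 0
n=33: ⌈(34·92)/455⌉ − ⌈(33·92)/455⌉ = ⌈3128/455⌉ − ⌈3036/455⌉ = 7 − 7 = 0
n=34: ⌈(35·92)/455⌉ − ⌈(34·92)/455⌉ = ⌈3220/455⌉ − ⌈3128/455⌉ = 8 − 7 = 1
n=35: ⌈(36·92)/455⌉ − ⌈(35·92)/455⌉ = ⌈3312/455⌉ − ⌈3220/455⌉ = 8 − 8 = 0
n=36: ⌈(37·92)/455⌉ − ⌈(36·92)/455⌉ = ⌈3404/455⌉ − ⌈3312/455⌉ = 8 − 8 = 0
n=37: ⌈(38·92)/455⌉ − ⌈(37·92)/455⌉ = ⌈3496/455⌉ − ⌈3404/455⌉ = 8 − 8 = 0


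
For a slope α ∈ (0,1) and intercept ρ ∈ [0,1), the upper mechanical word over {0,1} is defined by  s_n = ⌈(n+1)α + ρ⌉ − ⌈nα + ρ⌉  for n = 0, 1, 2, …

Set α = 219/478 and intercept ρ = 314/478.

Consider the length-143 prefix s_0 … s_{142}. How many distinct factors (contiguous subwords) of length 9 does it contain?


t_n = ⌈(n·219+314)/478⌉ for n = 0 … 143:
  n=0…9: ⌈314/478⌉=1 ⌈533/478⌉=2 ⌈752/478⌉=2 ⌈971/478⌉=3 ⌈1190/478⌉=3 ⌈1409/478⌉=3 ⌈1628/478⌉=4 ⌈1847/478⌉=4 ⌈2066/478⌉=5 ⌈2285/478⌉=5
  n=10…19: ⌈2504/478⌉=6 ⌈2723/478⌉=6 ⌈2942/478⌉=7 ⌈3161/478⌉=7 ⌈3380/478⌉=8 ⌈3599/478⌉=8 ⌈3818/478⌉=8 ⌈4037/478⌉=9 ⌈4256/478⌉=9 ⌈4475/478⌉=10
  n=20…29: ⌈4694/478⌉=10 ⌈4913/478⌉=11 ⌈5132/478⌉=11 ⌈5351/478⌉=12 ⌈5570/478⌉=12 ⌈5789/478⌉=13 ⌈6008/478⌉=13 ⌈6227/478⌉=14 ⌈6446/478⌉=14 ⌈6665/478⌉=14
  n=30…39: ⌈6884/478⌉=15 ⌈7103/478⌉=15 ⌈7322/478⌉=16 ⌈7541/478⌉=16 ⌈7760/478⌉=17 ⌈7979/478⌉=17 ⌈8198/478⌉=18 ⌈8417/478⌉=18 ⌈8636/478⌉=19 ⌈8855/478⌉=19
  n=40…49: ⌈9074/478⌉=19 ⌈9293/478⌉=20 ⌈9512/478⌉=20 ⌈9731/478⌉=21 ⌈9950/478⌉=21 ⌈10169/478⌉=22 ⌈10388/478⌉=22 ⌈10607/478⌉=23 ⌈10826/478⌉=23 ⌈11045/478⌉=24
  n=50…59: ⌈11264/478⌉=24 ⌈11483/478⌉=25 ⌈11702/478⌉=25 ⌈11921/478⌉=25 ⌈12140/478⌉=26 ⌈12359/478⌉=26 ⌈12578/478⌉=27 ⌈12797/478⌉=27 ⌈13016/478⌉=28 ⌈13235/478⌉=28
  n=60…69: ⌈13454/478⌉=29 ⌈13673/478⌉=29 ⌈13892/478⌉=30 ⌈14111/478⌉=30 ⌈14330/478⌉=30 ⌈14549/478⌉=31 ⌈14768/478⌉=31 ⌈14987/478⌉=32 ⌈15206/478⌉=32 ⌈15425/478⌉=33
  n=70…79: ⌈15644/478⌉=33 ⌈15863/478⌉=34 ⌈16082/478⌉=34 ⌈16301/478⌉=35 ⌈16520/478⌉=35 ⌈16739/478⌉=36 ⌈16958/478⌉=36 ⌈17177/478⌉=36 ⌈17396/478⌉=37 ⌈17615/478⌉=37
  n=80…89: ⌈17834/478⌉=38 ⌈18053/478⌉=38 ⌈18272/478⌉=39 ⌈18491/478⌉=39 ⌈18710/478⌉=40 ⌈18929/478⌉=40 ⌈19148/478⌉=41 ⌈19367/478⌉=41 ⌈19586/478⌉=41 ⌈19805/478⌉=42
  n=90…99: ⌈20024/478⌉=42 ⌈20243/478⌉=43 ⌈20462/478⌉=43 ⌈20681/478⌉=44 ⌈20900/478⌉=44 ⌈21119/478⌉=45 ⌈21338/478⌉=45 ⌈21557/478⌉=46 ⌈21776/478⌉=46 ⌈21995/478⌉=47
  n=100…109: ⌈22214/478⌉=47 ⌈22433/478⌉=47 ⌈22652/478⌉=48 ⌈22871/478⌉=48 ⌈23090/478⌉=49 ⌈23309/478⌉=49 ⌈23528/478⌉=50 ⌈23747/478⌉=50 ⌈23966/478⌉=51 ⌈24185/478⌉=51
  n=110…119: ⌈24404/478⌉=52 ⌈24623/478⌉=52 ⌈24842/478⌉=52 ⌈25061/478⌉=53 ⌈25280/478⌉=53 ⌈25499/478⌉=54 ⌈25718/478⌉=54 ⌈25937/478⌉=55 ⌈26156/478⌉=55 ⌈26375/478⌉=56
  n=120…129: ⌈26594/478⌉=56 ⌈26813/478⌉=57 ⌈27032/478⌉=57 ⌈27251/478⌉=58 ⌈27470/478⌉=58 ⌈27689/478⌉=58 ⌈27908/478⌉=59 ⌈28127/478⌉=59 ⌈28346/478⌉=60 ⌈28565/478⌉=60
  n=130…139: ⌈28784/478⌉=61 ⌈29003/478⌉=61 ⌈29222/478⌉=62 ⌈29441/478⌉=62 ⌈29660/478⌉=63 ⌈29879/478⌉=63 ⌈30098/478⌉=63 ⌈30317/478⌉=64 ⌈30536/478⌉=64 ⌈30755/478⌉=65
  n=140…143: ⌈30974/478⌉=65 ⌈31193/478⌉=66 ⌈31412/478⌉=66 ⌈31631/478⌉=67
s_n = t_(n+1) − t_n for n = 0 … 142 gives
prefix = 10100101010101001010101010100101010101001010101010100101010101001010101010100101010101001010101010100101010101001010101010100101010101001010101
slide a length-9 window over [0..8] … [134..142] (135 windows); first occurrence of each distinct factor:
  [  0..  8] 101001010
  [  1..  9] 010010101
  [  2.. 10] 100101010
  [  3.. 11] 001010101
  [  4.. 12] 010101010
  [  5.. 13] 101010101
  [  7.. 15] 101010100
  [  8.. 16] 010101001
  [  9.. 17] 101010010
  [ 10.. 18] 010100101
  (the other 125 windows repeat one of these)
distinct factors: {001010101, 010010101, 010100101, 010101001, 010101010, 100101010, 101001010, 101010010, 101010100, 101010101}
count = 10  (Sturmian bound for length 9 is 10)

10
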